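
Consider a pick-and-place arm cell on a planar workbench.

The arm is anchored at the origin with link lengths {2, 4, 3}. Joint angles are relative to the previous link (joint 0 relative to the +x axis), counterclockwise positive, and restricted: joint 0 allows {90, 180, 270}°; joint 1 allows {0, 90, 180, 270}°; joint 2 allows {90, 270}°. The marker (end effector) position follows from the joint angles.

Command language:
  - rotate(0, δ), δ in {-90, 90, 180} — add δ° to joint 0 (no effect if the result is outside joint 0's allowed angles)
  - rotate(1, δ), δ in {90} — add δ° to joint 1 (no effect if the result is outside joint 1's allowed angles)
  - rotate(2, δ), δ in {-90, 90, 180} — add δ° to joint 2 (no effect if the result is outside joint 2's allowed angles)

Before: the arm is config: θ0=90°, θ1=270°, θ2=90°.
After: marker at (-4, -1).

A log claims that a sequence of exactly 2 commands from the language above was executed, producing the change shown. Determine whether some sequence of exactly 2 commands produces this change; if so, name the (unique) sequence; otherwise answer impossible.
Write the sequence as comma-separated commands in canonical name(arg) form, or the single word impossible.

rotate(1, 90), rotate(1, 90)

from: config: θ0=90°, θ1=270°, θ2=90°
t=1 rotate(1, 90) ⇒ config: θ0=90°, θ1=0°, θ2=90°
t=2 rotate(1, 90) ⇒ config: θ0=90°, θ1=90°, θ2=90°
no rival 2-sequence matches.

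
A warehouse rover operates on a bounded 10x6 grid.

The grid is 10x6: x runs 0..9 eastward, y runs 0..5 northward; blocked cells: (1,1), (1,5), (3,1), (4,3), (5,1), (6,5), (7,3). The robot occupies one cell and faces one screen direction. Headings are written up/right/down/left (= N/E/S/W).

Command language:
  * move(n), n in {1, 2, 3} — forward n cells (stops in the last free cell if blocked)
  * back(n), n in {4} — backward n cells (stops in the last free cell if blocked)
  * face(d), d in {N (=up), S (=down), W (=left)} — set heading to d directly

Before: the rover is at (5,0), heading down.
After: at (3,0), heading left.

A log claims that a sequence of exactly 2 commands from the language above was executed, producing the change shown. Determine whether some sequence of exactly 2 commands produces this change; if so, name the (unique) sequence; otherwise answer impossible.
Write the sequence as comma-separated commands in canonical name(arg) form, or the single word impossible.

face(W), move(2)

key: running move(2) before face(W) would end elsewhere — order is forced
begin: at (5,0), heading down
t=1 face(W) ⇒ at (5,0), heading left
t=2 move(2) ⇒ at (3,0), heading left
no rival 2-sequence matches.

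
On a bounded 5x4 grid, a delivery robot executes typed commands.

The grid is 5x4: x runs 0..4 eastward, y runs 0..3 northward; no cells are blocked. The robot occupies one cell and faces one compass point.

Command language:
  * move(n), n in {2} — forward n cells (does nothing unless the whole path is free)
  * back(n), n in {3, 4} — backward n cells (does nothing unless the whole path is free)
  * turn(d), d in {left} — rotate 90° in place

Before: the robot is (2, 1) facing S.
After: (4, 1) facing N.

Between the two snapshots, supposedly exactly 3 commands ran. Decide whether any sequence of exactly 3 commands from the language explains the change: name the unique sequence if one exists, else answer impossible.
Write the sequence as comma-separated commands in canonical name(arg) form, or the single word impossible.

turn(left), move(2), turn(left)

key: position moved to (4,1) AND the heading swung to N — translation plus rotation needed
begin: (2, 1) facing S
[1] after turn(left): (2, 1) facing E
[2] after move(2): (4, 1) facing E
[3] after turn(left): (4, 1) facing N
no other 3-command option fits: unique.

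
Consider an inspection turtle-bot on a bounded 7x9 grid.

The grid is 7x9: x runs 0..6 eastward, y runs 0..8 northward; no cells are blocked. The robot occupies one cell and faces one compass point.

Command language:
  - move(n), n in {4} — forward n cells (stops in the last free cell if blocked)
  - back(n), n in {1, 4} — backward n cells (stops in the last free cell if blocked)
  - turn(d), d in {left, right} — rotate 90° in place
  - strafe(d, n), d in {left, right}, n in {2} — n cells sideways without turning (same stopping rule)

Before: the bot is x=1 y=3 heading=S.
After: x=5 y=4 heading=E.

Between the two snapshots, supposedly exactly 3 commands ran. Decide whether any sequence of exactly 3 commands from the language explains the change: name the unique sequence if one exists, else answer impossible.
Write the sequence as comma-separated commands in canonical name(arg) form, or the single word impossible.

back(1), turn(left), move(4)

key: cell and facing (now E) both changed — the 3 commands mix motion and turning
start: x=1 y=3 heading=S
step 1 (back(1)): x=1 y=4 heading=S
step 2 (turn(left)): x=1 y=4 heading=E
step 3 (move(4)): x=5 y=4 heading=E
all 343 alternatives checked — unique.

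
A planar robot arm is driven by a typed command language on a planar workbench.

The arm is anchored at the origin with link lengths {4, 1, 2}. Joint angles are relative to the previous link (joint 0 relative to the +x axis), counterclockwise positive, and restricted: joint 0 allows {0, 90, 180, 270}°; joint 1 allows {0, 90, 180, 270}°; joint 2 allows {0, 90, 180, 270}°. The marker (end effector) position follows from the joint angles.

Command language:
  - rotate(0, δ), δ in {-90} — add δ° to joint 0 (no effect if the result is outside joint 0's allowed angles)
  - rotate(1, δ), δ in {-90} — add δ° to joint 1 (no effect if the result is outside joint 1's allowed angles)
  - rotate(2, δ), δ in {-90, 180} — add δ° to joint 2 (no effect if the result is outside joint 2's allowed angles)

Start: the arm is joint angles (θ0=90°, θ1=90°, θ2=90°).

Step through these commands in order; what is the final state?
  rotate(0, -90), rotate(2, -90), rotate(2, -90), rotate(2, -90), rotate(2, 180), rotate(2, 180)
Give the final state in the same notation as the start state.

t0: joint angles (θ0=90°, θ1=90°, θ2=90°)
t=1 rotate(0, -90) ⇒ joint angles (θ0=0°, θ1=90°, θ2=90°)
t=2 rotate(2, -90) ⇒ joint angles (θ0=0°, θ1=90°, θ2=0°)
t=3 rotate(2, -90) ⇒ joint angles (θ0=0°, θ1=90°, θ2=270°)
t=4 rotate(2, -90) ⇒ joint angles (θ0=0°, θ1=90°, θ2=180°)
t=5 rotate(2, 180) ⇒ joint angles (θ0=0°, θ1=90°, θ2=0°)
t=6 rotate(2, 180) ⇒ joint angles (θ0=0°, θ1=90°, θ2=180°)

joint angles (θ0=0°, θ1=90°, θ2=180°)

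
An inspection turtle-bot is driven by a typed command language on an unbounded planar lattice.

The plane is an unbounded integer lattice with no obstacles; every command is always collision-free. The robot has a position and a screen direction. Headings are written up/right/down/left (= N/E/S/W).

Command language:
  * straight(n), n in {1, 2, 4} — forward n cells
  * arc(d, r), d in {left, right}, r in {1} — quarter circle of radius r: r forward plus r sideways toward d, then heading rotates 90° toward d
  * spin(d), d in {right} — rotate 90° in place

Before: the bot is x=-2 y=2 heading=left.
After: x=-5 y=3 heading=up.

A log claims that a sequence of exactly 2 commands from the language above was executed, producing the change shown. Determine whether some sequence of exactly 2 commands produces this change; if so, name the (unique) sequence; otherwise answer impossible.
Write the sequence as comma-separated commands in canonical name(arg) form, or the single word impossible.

key: running arc(right, 1) before straight(2) would end elsewhere — order is forced
start: x=-2 y=2 heading=left
step 1 (straight(2)): x=-4 y=2 heading=left
step 2 (arc(right, 1)): x=-5 y=3 heading=up
no other 2-command option fits: unique.

straight(2), arc(right, 1)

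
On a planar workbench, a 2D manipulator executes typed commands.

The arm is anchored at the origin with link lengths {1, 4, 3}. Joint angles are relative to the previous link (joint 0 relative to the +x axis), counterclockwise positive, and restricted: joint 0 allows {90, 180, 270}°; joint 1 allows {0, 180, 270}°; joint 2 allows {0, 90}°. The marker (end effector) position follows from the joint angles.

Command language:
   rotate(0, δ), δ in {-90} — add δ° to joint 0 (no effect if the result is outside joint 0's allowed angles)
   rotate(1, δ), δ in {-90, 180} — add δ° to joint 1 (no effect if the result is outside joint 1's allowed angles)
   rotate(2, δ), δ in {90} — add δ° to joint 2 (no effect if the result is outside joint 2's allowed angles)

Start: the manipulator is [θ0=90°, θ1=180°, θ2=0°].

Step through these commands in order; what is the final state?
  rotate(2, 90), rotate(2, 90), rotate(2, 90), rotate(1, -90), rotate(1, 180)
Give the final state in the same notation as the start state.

initial: [θ0=90°, θ1=180°, θ2=0°]
1. rotate(2, 90) → [θ0=90°, θ1=180°, θ2=90°]
2. rotate(2, 90) → [θ0=90°, θ1=180°, θ2=90°]
3. rotate(2, 90) → [θ0=90°, θ1=180°, θ2=90°]
4. rotate(1, -90) → [θ0=90°, θ1=180°, θ2=90°]
5. rotate(1, 180) → [θ0=90°, θ1=0°, θ2=90°]

[θ0=90°, θ1=0°, θ2=90°]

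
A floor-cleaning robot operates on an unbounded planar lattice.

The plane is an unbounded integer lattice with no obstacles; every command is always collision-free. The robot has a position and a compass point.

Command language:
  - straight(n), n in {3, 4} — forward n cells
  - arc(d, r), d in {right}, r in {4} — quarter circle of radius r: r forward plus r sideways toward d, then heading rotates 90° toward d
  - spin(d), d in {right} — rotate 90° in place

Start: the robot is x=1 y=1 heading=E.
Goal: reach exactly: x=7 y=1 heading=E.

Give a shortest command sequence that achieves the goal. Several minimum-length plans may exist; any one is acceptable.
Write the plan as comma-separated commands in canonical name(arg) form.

initial: x=1 y=1 heading=E
[1] after straight(3): x=4 y=1 heading=E
[2] after straight(3): x=7 y=1 heading=E
shorter routes all fall short; 2 is best.

straight(3), straight(3)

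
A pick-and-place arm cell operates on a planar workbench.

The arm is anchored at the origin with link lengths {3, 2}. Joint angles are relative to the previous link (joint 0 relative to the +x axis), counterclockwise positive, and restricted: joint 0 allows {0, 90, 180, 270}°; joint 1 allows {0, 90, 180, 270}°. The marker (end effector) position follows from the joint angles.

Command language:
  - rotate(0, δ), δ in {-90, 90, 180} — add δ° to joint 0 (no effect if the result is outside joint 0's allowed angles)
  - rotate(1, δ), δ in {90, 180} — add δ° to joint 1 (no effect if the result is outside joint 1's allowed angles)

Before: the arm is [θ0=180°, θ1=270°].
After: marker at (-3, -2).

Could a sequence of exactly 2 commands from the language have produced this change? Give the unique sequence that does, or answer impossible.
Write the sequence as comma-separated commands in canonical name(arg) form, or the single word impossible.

start: [θ0=180°, θ1=270°]
1. rotate(1, 90) → [θ0=180°, θ1=0°]
2. rotate(1, 90) → [θ0=180°, θ1=90°]
no other 2-command option fits: unique.

rotate(1, 90), rotate(1, 90)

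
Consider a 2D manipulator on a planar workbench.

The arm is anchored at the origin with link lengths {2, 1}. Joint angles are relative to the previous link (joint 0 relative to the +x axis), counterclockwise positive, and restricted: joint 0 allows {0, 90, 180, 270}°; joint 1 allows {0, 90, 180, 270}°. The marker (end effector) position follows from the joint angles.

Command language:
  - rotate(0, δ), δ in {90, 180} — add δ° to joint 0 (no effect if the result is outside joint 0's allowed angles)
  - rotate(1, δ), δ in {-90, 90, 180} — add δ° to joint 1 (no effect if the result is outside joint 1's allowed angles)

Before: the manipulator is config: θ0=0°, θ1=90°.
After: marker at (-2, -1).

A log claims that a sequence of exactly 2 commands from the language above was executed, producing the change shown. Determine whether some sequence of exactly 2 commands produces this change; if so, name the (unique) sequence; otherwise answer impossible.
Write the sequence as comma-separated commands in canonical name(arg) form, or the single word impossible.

start: config: θ0=0°, θ1=90°
step 1 (rotate(0, 90)): config: θ0=90°, θ1=90°
step 2 (rotate(0, 90)): config: θ0=180°, θ1=90°
no rival 2-sequence matches.

rotate(0, 90), rotate(0, 90)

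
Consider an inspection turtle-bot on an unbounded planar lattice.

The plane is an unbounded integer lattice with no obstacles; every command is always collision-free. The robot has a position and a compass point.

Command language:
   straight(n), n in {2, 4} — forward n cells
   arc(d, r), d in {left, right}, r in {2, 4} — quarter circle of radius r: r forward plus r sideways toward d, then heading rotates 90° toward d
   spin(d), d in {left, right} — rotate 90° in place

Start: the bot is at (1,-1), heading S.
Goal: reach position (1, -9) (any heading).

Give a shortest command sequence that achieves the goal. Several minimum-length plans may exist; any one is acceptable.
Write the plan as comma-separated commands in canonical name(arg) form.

initial: at (1,-1), heading S
1. straight(4) → at (1,-5), heading S
2. straight(4) → at (1,-9), heading S
no 1-step plan works, so 2 is optimal.

straight(4), straight(4)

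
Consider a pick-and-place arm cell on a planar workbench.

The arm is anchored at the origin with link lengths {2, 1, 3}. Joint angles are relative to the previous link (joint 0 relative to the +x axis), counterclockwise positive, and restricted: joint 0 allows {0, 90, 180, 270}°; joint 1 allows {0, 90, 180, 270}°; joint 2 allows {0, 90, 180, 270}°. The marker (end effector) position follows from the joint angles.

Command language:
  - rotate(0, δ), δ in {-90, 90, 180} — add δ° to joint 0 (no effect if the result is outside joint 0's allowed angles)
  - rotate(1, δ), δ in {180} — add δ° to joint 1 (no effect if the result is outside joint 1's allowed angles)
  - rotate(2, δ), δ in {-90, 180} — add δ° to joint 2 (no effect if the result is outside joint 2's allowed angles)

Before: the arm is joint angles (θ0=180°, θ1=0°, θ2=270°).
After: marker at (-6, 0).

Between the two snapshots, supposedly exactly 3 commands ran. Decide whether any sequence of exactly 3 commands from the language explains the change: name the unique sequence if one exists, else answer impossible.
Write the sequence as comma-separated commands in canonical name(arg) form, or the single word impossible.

start: joint angles (θ0=180°, θ1=0°, θ2=270°)
t=1 rotate(2, -90) ⇒ joint angles (θ0=180°, θ1=0°, θ2=180°)
t=2 rotate(2, -90) ⇒ joint angles (θ0=180°, θ1=0°, θ2=90°)
t=3 rotate(2, -90) ⇒ joint angles (θ0=180°, θ1=0°, θ2=0°)
uniquely the one of 216 3-step routes that fits.

rotate(2, -90), rotate(2, -90), rotate(2, -90)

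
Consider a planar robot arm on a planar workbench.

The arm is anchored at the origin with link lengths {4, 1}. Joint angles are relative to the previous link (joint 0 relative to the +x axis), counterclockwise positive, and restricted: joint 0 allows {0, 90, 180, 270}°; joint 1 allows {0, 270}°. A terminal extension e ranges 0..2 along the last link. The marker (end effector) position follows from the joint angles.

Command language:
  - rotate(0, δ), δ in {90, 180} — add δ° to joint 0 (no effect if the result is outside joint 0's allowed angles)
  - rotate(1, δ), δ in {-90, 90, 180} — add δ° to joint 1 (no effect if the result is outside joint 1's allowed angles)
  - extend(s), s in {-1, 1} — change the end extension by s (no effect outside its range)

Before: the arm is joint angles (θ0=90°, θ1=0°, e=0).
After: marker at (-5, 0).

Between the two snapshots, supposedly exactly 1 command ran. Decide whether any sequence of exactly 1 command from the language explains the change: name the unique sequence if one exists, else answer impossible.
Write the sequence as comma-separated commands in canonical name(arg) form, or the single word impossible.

rotate(0, 90)

from: joint angles (θ0=90°, θ1=0°, e=0)
[1] after rotate(0, 90): joint angles (θ0=180°, θ1=0°, e=0)
no rival 1-sequence matches.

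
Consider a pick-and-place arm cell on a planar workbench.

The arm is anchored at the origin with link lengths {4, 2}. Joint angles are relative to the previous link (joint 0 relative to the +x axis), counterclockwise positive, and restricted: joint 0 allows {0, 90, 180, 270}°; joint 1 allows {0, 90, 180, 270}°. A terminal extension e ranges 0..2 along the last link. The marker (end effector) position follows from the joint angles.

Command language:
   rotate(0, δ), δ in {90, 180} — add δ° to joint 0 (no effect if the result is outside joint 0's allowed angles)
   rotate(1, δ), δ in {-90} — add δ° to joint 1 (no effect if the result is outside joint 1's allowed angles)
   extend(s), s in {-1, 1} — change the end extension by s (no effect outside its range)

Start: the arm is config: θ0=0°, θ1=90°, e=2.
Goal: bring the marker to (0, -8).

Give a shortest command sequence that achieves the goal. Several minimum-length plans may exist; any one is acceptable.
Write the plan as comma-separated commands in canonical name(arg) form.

initial: config: θ0=0°, θ1=90°, e=2
[1] after rotate(0, 180): config: θ0=180°, θ1=90°, e=2
[2] after rotate(1, -90): config: θ0=180°, θ1=0°, e=2
[3] after rotate(0, 90): config: θ0=270°, θ1=0°, e=2
shorter routes all fall short; 3 is best.

rotate(0, 180), rotate(1, -90), rotate(0, 90)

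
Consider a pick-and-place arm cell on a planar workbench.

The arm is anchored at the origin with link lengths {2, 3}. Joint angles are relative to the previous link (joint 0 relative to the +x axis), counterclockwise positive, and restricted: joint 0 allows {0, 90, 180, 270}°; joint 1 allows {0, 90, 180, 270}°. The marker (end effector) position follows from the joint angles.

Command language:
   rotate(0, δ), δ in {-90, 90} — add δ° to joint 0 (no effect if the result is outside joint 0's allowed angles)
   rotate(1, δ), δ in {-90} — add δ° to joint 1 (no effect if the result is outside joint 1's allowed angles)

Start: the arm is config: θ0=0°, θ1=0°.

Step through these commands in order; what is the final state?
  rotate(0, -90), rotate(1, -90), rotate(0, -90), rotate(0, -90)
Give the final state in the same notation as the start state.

t0: config: θ0=0°, θ1=0°
[1] after rotate(0, -90): config: θ0=270°, θ1=0°
[2] after rotate(1, -90): config: θ0=270°, θ1=270°
[3] after rotate(0, -90): config: θ0=180°, θ1=270°
[4] after rotate(0, -90): config: θ0=90°, θ1=270°

config: θ0=90°, θ1=270°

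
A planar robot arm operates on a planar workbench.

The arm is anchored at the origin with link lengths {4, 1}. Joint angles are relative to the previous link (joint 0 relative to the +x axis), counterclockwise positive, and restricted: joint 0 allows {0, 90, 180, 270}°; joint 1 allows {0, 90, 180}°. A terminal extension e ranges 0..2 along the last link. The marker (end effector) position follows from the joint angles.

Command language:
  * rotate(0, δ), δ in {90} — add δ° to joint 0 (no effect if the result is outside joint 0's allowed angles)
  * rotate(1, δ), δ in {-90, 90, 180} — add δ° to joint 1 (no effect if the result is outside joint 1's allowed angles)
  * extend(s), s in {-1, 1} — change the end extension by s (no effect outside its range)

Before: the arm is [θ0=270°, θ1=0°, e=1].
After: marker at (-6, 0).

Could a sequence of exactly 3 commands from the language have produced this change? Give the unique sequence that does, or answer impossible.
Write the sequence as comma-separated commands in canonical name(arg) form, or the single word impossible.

start: [θ0=270°, θ1=0°, e=1]
step 1 (rotate(0, 90)): [θ0=0°, θ1=0°, e=1]
step 2 (rotate(0, 90)): [θ0=90°, θ1=0°, e=1]
step 3 (rotate(0, 90)): [θ0=180°, θ1=0°, e=1]
no other 3-command option fits: unique.

rotate(0, 90), rotate(0, 90), rotate(0, 90)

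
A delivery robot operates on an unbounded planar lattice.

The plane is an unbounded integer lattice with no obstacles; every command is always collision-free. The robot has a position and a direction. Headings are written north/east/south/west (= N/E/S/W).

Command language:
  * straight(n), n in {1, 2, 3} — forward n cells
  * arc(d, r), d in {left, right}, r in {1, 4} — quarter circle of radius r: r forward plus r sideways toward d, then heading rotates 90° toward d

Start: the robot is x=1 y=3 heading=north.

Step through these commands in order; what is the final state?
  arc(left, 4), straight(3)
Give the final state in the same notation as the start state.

from: x=1 y=3 heading=north
t=1 arc(left, 4) ⇒ x=-3 y=7 heading=west
t=2 straight(3) ⇒ x=-6 y=7 heading=west

x=-6 y=7 heading=west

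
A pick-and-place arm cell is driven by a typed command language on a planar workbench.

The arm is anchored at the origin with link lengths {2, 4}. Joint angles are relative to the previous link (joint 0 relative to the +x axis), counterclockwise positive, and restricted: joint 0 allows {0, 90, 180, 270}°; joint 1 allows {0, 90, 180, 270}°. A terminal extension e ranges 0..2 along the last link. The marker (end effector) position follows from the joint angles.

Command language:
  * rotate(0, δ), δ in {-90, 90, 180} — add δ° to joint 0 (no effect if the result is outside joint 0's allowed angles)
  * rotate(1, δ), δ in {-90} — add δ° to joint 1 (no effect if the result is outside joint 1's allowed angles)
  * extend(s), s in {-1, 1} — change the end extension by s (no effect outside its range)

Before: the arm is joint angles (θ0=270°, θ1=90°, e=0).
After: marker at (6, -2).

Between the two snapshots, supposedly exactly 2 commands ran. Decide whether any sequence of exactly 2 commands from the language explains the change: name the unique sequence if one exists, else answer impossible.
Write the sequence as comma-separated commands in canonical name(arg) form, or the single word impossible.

t0: joint angles (θ0=270°, θ1=90°, e=0)
step 1 (extend(1)): joint angles (θ0=270°, θ1=90°, e=1)
step 2 (extend(1)): joint angles (θ0=270°, θ1=90°, e=2)
all 36 alternatives checked — unique.

extend(1), extend(1)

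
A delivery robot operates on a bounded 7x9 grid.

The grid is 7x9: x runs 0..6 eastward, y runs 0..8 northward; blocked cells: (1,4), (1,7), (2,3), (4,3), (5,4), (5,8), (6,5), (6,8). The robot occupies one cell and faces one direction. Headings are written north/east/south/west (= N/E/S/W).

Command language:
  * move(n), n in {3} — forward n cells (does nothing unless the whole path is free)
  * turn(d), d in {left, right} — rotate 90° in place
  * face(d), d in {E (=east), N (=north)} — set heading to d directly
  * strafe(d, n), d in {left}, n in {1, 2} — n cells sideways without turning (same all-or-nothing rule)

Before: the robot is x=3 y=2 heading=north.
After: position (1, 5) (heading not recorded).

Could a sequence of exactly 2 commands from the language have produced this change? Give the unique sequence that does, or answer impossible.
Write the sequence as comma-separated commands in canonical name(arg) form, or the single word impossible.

move(3), strafe(left, 2)

key: order matters: swapping move(3) and strafe(left, 2) lands elsewhere
initial: x=3 y=2 heading=north
[1] after move(3): x=3 y=5 heading=north
[2] after strafe(left, 2): x=1 y=5 heading=north
no other 2-command option fits: unique.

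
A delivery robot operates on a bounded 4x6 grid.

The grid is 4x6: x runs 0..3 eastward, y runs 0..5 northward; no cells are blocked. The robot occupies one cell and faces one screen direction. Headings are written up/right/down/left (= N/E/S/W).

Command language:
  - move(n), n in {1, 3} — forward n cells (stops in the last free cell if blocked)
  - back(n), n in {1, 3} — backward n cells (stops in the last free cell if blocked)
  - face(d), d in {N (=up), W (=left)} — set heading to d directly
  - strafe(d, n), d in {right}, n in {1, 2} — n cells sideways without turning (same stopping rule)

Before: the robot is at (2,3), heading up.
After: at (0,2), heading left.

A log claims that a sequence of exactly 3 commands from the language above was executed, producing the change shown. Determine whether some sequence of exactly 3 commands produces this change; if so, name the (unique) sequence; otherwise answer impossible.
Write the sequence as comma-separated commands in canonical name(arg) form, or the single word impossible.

key: move(3) runs into the grid edge before its full distance
from: at (2,3), heading up
1. back(1) → at (2,2), heading up
2. face(W) → at (2,2), heading left
3. move(3) → at (0,2), heading left
no rival 3-sequence matches.

back(1), face(W), move(3)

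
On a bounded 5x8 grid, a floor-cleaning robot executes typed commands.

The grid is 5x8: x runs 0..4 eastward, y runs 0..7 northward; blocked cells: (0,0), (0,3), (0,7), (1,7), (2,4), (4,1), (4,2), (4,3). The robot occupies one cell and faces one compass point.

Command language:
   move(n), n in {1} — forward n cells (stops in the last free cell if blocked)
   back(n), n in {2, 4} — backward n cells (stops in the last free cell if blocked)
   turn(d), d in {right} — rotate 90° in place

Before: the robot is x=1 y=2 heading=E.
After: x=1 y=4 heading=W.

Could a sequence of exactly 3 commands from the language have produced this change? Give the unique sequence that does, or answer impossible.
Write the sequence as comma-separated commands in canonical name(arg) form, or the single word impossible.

key: position moved to (1,4) AND the heading swung to W — translation plus rotation needed
from: x=1 y=2 heading=E
[1] after turn(right): x=1 y=2 heading=S
[2] after back(2): x=1 y=4 heading=S
[3] after turn(right): x=1 y=4 heading=W
no rival 3-sequence matches.

turn(right), back(2), turn(right)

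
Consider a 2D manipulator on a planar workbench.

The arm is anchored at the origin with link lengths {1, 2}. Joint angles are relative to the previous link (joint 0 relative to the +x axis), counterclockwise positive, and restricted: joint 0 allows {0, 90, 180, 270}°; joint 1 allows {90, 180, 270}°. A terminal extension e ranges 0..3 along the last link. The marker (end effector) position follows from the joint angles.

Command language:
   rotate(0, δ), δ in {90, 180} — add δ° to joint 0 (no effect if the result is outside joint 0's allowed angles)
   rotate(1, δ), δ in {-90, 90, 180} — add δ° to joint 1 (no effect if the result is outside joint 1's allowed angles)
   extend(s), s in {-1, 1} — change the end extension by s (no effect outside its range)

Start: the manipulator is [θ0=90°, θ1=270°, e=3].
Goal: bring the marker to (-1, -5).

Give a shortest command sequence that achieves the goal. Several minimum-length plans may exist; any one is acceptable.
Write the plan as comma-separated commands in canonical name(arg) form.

rotate(1, 180), rotate(0, 90)

initial: [θ0=90°, θ1=270°, e=3]
step 1 (rotate(1, 180)): [θ0=90°, θ1=90°, e=3]
step 2 (rotate(0, 90)): [θ0=180°, θ1=90°, e=3]
nothing shorter than 2 reaches the goal.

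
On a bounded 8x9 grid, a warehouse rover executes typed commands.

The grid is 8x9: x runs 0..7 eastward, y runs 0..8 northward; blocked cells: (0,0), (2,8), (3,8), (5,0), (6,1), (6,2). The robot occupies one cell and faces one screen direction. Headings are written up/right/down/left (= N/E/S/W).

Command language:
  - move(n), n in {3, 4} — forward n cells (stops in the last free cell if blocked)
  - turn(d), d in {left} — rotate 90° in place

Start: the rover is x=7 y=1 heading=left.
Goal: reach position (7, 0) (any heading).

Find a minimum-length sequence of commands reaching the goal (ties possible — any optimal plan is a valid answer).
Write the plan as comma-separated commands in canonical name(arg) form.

from: x=7 y=1 heading=left
t=1 turn(left) ⇒ x=7 y=1 heading=down
t=2 move(3) ⇒ x=7 y=0 heading=down
nothing shorter than 2 reaches the goal.

turn(left), move(3)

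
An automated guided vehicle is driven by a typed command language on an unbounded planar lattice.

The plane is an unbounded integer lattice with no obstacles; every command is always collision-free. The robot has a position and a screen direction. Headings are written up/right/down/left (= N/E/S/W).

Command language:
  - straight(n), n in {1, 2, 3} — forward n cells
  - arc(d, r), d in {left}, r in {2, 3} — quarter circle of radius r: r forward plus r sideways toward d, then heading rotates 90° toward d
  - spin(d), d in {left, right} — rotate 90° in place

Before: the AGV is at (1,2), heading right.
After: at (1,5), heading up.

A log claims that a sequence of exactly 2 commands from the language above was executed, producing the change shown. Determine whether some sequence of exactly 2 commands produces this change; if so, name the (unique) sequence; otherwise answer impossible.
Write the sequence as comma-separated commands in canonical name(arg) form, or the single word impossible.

key: order matters: swapping spin(left) and straight(3) lands elsewhere
from: at (1,2), heading right
step 1 (spin(left)): at (1,2), heading up
step 2 (straight(3)): at (1,5), heading up
no rival 2-sequence matches.

spin(left), straight(3)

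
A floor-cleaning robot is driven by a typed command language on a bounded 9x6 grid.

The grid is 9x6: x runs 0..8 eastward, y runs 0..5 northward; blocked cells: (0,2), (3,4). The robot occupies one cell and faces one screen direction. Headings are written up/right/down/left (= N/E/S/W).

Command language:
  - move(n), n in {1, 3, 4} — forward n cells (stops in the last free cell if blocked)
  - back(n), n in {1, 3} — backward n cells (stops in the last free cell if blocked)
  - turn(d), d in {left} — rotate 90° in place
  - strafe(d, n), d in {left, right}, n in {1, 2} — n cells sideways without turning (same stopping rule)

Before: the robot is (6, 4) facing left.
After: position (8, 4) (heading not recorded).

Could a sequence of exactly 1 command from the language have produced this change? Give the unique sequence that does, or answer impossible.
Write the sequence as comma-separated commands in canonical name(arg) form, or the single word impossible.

key: back(3) runs into the grid edge before its full distance
t0: (6, 4) facing left
t=1 back(3) ⇒ (8, 4) facing left
uniquely the one of 10 1-step routes that fits.

back(3)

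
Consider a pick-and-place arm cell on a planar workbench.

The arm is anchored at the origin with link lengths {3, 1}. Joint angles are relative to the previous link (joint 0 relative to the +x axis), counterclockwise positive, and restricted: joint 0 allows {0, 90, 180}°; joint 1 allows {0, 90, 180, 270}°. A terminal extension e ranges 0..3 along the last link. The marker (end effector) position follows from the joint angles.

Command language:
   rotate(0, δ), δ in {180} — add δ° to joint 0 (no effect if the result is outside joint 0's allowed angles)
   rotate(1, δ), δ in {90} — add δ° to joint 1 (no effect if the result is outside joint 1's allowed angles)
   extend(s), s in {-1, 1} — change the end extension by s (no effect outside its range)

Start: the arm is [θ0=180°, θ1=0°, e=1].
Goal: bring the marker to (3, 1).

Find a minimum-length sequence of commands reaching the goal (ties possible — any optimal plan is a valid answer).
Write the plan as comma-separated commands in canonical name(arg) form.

begin: [θ0=180°, θ1=0°, e=1]
step 1 (rotate(0, 180)): [θ0=0°, θ1=0°, e=1]
step 2 (extend(-1)): [θ0=0°, θ1=0°, e=0]
step 3 (rotate(1, 90)): [θ0=0°, θ1=90°, e=0]
nothing shorter than 3 reaches the goal.

rotate(0, 180), extend(-1), rotate(1, 90)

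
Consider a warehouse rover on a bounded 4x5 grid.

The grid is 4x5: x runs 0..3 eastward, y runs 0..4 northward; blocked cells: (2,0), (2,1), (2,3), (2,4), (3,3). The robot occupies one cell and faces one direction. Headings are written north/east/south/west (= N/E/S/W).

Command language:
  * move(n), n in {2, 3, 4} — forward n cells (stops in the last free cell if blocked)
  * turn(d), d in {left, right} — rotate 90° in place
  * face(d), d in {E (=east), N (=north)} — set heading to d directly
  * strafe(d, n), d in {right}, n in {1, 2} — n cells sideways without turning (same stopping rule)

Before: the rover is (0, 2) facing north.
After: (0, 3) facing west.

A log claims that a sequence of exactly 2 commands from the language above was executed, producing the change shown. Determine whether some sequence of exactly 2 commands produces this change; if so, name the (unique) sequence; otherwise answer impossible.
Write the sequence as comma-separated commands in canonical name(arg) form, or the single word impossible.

turn(left), strafe(right, 1)

key: cell and facing (now W) both changed — the 2 commands mix motion and turning
from: (0, 2) facing north
step 1 (turn(left)): (0, 2) facing west
step 2 (strafe(right, 1)): (0, 3) facing west
all 81 alternatives checked — unique.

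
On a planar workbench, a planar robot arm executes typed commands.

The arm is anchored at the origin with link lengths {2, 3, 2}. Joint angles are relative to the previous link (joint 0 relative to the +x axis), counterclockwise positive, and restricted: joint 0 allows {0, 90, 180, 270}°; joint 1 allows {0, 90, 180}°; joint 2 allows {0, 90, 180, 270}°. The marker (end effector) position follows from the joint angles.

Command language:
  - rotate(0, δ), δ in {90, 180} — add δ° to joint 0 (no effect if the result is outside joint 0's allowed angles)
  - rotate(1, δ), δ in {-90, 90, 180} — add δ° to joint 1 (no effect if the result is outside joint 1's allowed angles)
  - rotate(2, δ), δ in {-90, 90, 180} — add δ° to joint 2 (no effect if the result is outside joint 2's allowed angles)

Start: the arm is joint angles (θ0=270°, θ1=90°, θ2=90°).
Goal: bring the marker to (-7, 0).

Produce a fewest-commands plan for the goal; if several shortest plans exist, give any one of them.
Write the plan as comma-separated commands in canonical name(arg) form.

from: joint angles (θ0=270°, θ1=90°, θ2=90°)
1. rotate(0, 180) → joint angles (θ0=90°, θ1=90°, θ2=90°)
2. rotate(2, -90) → joint angles (θ0=90°, θ1=90°, θ2=0°)
3. rotate(1, -90) → joint angles (θ0=90°, θ1=0°, θ2=0°)
4. rotate(0, 90) → joint angles (θ0=180°, θ1=0°, θ2=0°)
nothing shorter than 4 reaches the goal.

rotate(0, 180), rotate(2, -90), rotate(1, -90), rotate(0, 90)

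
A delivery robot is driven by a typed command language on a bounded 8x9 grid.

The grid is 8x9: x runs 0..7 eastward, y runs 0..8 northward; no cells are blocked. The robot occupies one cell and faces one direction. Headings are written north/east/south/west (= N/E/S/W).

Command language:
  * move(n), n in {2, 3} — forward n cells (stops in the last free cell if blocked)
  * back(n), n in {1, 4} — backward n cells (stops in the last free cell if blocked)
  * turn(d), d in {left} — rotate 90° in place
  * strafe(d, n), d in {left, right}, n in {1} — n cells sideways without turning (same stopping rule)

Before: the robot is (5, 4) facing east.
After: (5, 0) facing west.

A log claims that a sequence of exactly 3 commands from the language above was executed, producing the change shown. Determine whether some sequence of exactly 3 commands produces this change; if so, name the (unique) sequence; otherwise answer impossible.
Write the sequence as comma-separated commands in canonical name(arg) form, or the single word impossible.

turn(left), back(4), turn(left)

key: position moved to (5,0) AND the heading swung to W — translation plus rotation needed
from: (5, 4) facing east
1. turn(left) → (5, 4) facing north
2. back(4) → (5, 0) facing north
3. turn(left) → (5, 0) facing west
no other 3-command option fits: unique.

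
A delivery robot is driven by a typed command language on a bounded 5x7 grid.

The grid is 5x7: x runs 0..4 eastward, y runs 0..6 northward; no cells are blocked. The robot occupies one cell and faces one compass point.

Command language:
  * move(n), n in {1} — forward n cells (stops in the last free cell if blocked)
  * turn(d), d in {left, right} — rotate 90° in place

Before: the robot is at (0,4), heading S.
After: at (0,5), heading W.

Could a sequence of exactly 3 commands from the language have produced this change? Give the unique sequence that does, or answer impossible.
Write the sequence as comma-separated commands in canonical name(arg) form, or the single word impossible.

every 3-command combo misses the target.

impossible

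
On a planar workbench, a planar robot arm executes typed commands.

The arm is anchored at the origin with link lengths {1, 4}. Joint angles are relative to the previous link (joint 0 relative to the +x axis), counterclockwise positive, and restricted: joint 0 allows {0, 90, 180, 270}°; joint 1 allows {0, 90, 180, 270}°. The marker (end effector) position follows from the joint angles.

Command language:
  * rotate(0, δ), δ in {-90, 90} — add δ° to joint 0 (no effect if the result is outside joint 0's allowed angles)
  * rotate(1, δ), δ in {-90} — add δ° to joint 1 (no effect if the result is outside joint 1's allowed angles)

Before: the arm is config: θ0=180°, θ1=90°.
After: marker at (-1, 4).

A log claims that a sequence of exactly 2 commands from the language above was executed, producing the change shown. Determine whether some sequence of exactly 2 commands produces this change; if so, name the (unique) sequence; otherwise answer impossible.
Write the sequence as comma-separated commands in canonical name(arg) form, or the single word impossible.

t0: config: θ0=180°, θ1=90°
step 1 (rotate(1, -90)): config: θ0=180°, θ1=0°
step 2 (rotate(1, -90)): config: θ0=180°, θ1=270°
uniquely the one of 9 2-step routes that fits.

rotate(1, -90), rotate(1, -90)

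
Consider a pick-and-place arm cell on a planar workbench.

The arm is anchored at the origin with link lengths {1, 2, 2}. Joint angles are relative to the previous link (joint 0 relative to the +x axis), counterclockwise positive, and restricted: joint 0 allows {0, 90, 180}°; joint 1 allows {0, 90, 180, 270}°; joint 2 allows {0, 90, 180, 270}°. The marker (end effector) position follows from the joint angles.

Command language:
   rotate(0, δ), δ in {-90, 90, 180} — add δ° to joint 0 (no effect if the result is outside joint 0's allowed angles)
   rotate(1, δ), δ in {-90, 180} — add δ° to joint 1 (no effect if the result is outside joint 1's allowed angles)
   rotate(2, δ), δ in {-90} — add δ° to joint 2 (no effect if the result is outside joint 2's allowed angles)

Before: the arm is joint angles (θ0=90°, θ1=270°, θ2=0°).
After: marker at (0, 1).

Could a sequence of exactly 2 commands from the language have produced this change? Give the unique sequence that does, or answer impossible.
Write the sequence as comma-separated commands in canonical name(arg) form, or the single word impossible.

rotate(2, -90), rotate(2, -90)

t0: joint angles (θ0=90°, θ1=270°, θ2=0°)
t=1 rotate(2, -90) ⇒ joint angles (θ0=90°, θ1=270°, θ2=270°)
t=2 rotate(2, -90) ⇒ joint angles (θ0=90°, θ1=270°, θ2=180°)
uniquely the one of 36 2-step routes that fits.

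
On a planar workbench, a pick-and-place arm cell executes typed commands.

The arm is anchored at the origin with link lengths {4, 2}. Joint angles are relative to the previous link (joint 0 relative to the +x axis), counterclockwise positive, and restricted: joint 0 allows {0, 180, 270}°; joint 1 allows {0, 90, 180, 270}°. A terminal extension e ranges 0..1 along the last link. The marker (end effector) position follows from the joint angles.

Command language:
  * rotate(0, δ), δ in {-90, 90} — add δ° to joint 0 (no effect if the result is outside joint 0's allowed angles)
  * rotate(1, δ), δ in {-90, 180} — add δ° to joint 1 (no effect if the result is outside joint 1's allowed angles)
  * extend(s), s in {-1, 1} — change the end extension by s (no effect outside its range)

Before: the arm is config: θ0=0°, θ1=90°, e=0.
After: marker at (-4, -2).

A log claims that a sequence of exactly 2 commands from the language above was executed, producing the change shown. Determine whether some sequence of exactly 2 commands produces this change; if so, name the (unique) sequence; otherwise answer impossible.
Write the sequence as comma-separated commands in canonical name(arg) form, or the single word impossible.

start: config: θ0=0°, θ1=90°, e=0
[1] after rotate(0, -90): config: θ0=270°, θ1=90°, e=0
[2] after rotate(0, -90): config: θ0=180°, θ1=90°, e=0
uniquely the one of 36 2-step routes that fits.

rotate(0, -90), rotate(0, -90)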